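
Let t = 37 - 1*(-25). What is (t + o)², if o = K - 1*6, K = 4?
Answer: 3600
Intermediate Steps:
t = 62 (t = 37 + 25 = 62)
o = -2 (o = 4 - 1*6 = 4 - 6 = -2)
(t + o)² = (62 - 2)² = 60² = 3600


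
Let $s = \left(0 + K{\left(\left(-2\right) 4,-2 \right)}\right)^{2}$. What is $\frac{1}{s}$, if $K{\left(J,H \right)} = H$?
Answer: $\frac{1}{4} \approx 0.25$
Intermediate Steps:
$s = 4$ ($s = \left(0 - 2\right)^{2} = \left(-2\right)^{2} = 4$)
$\frac{1}{s} = \frac{1}{4}$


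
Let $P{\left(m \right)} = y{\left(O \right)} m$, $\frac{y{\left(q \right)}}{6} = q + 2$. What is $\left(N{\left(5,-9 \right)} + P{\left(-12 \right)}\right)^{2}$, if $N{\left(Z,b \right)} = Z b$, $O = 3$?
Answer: $164025$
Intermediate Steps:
$y{\left(q \right)} = 12 + 6 q$ ($y{\left(q \right)} = 6 \left(q + 2\right) = 6 \left(2 + q\right) = 12 + 6 q$)
$P{\left(m \right)} = 30 m$ ($P{\left(m \right)} = \left(12 + 6 \cdot 3\right) m = \left(12 + 18\right) m = 30 m$)
$\left(N{\left(5,-9 \right)} + P{\left(-12 \right)}\right)^{2} = \left(5 \left(-9\right) + 30 \left(-12\right)\right)^{2} = \left(-45 - 360\right)^{2} = \left(-405\right)^{2} = 164025$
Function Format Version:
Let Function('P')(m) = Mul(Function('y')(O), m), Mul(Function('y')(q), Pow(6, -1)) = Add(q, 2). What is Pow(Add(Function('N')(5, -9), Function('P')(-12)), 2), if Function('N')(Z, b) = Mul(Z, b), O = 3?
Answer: 164025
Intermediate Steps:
Function('y')(q) = Add(12, Mul(6, q)) (Function('y')(q) = Mul(6, Add(q, 2)) = Mul(6, Add(2, q)) = Add(12, Mul(6, q)))
Function('P')(m) = Mul(30, m) (Function('P')(m) = Mul(Add(12, Mul(6, 3)), m) = Mul(Add(12, 18), m) = Mul(30, m))
Pow(Add(Function('N')(5, -9), Function('P')(-12)), 2) = Pow(Add(Mul(5, -9), Mul(30, -12)), 2) = Pow(Add(-45, -360), 2) = Pow(-405, 2) = 164025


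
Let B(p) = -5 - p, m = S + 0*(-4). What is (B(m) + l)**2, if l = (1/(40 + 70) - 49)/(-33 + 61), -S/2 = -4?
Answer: 2063794041/9486400 ≈ 217.55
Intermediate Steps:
S = 8 (S = -2*(-4) = 8)
m = 8 (m = 8 + 0*(-4) = 8 + 0 = 8)
l = -5389/3080 (l = (1/110 - 49)/28 = (1/110 - 49)*(1/28) = -5389/110*1/28 = -5389/3080 ≈ -1.7497)
(B(m) + l)**2 = ((-5 - 1*8) - 5389/3080)**2 = ((-5 - 8) - 5389/3080)**2 = (-13 - 5389/3080)**2 = (-45429/3080)**2 = 2063794041/9486400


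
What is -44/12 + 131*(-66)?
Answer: -25949/3 ≈ -8649.7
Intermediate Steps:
-44/12 + 131*(-66) = -44*1/12 - 8646 = -11/3 - 8646 = -25949/3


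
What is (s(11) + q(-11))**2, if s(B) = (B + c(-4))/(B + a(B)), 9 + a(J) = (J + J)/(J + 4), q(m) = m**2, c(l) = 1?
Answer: 2617924/169 ≈ 15491.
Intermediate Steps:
a(J) = -9 + 2*J/(4 + J) (a(J) = -9 + (J + J)/(J + 4) = -9 + (2*J)/(4 + J) = -9 + 2*J/(4 + J))
s(B) = (1 + B)/(B + (-36 - 7*B)/(4 + B)) (s(B) = (B + 1)/(B + (-36 - 7*B)/(4 + B)) = (1 + B)/(B + (-36 - 7*B)/(4 + B)))
(s(11) + q(-11))**2 = ((1 + 11)*(4 + 11)/(-36 - 7*11 + 11*(4 + 11)) + (-11)**2)**2 = (12*15/(-36 - 77 + 11*15) + 121)**2 = (12*15/(-36 - 77 + 165) + 121)**2 = (12*15/52 + 121)**2 = ((1/52)*12*15 + 121)**2 = (45/13 + 121)**2 = (1618/13)**2 = 2617924/169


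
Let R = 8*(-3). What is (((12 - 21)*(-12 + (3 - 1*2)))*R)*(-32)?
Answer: 76032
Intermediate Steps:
R = -24
(((12 - 21)*(-12 + (3 - 1*2)))*R)*(-32) = (((12 - 21)*(-12 + (3 - 1*2)))*(-24))*(-32) = (-9*(-12 + (3 - 2))*(-24))*(-32) = (-9*(-12 + 1)*(-24))*(-32) = (-9*(-11)*(-24))*(-32) = (99*(-24))*(-32) = -2376*(-32) = 76032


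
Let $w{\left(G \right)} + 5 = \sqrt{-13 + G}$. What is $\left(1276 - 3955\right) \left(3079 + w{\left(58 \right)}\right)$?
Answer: $-8235246 - 8037 \sqrt{5} \approx -8.2532 \cdot 10^{6}$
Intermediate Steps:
$w{\left(G \right)} = -5 + \sqrt{-13 + G}$
$\left(1276 - 3955\right) \left(3079 + w{\left(58 \right)}\right) = \left(1276 - 3955\right) \left(3079 - \left(5 - \sqrt{-13 + 58}\right)\right) = - 2679 \left(3079 - \left(5 - \sqrt{45}\right)\right) = - 2679 \left(3079 - \left(5 - 3 \sqrt{5}\right)\right) = - 2679 \left(3074 + 3 \sqrt{5}\right) = -8235246 - 8037 \sqrt{5}$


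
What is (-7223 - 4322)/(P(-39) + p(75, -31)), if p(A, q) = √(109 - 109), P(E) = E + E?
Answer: 11545/78 ≈ 148.01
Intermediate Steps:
P(E) = 2*E
p(A, q) = 0 (p(A, q) = √0 = 0)
(-7223 - 4322)/(P(-39) + p(75, -31)) = (-7223 - 4322)/(2*(-39) + 0) = -11545/(-78 + 0) = -11545/(-78) = -11545*(-1/78) = 11545/78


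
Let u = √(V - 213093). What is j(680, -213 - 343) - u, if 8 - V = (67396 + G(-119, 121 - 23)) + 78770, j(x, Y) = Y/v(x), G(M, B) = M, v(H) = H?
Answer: -139/170 - 2*I*√89783 ≈ -0.81765 - 599.28*I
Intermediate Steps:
j(x, Y) = Y/x
V = -146039 (V = 8 - ((67396 - 119) + 78770) = 8 - (67277 + 78770) = 8 - 1*146047 = 8 - 146047 = -146039)
u = 2*I*√89783 (u = √(-146039 - 213093) = √(-359132) = 2*I*√89783 ≈ 599.28*I)
j(680, -213 - 343) - u = (-213 - 343)/680 - 2*I*√89783 = -556*1/680 - 2*I*√89783 = -139/170 - 2*I*√89783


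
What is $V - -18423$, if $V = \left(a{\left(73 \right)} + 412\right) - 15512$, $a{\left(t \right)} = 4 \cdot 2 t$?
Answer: $3907$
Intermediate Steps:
$a{\left(t \right)} = 8 t$
$V = -14516$ ($V = \left(8 \cdot 73 + 412\right) - 15512 = \left(584 + 412\right) - 15512 = 996 - 15512 = -14516$)
$V - -18423 = -14516 - -18423 = -14516 + 18423 = 3907$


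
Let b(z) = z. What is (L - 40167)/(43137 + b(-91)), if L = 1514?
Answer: -38653/43046 ≈ -0.89795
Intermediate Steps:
(L - 40167)/(43137 + b(-91)) = (1514 - 40167)/(43137 - 91) = -38653/43046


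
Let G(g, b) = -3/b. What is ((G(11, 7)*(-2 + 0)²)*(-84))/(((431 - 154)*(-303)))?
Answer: -48/27977 ≈ -0.0017157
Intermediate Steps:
((G(11, 7)*(-2 + 0)²)*(-84))/(((431 - 154)*(-303))) = (((-3/7)*(-2 + 0)²)*(-84))/(((431 - 154)*(-303))) = ((-3*⅐*(-2)²)*(-84))/((277*(-303))) = (-3/7*4*(-84))/(-83931) = -12/7*(-84)*(-1/83931) = 144*(-1/83931) = -48/27977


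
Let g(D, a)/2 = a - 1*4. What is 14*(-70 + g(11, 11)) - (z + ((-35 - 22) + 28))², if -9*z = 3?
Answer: -14800/9 ≈ -1644.4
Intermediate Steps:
z = -⅓ (z = -⅑*3 = -⅓ ≈ -0.33333)
g(D, a) = -8 + 2*a (g(D, a) = 2*(a - 1*4) = 2*(a - 4) = 2*(-4 + a) = -8 + 2*a)
14*(-70 + g(11, 11)) - (z + ((-35 - 22) + 28))² = 14*(-70 + (-8 + 2*11)) - (-⅓ + ((-35 - 22) + 28))² = 14*(-70 + (-8 + 22)) - (-⅓ + (-57 + 28))² = 14*(-70 + 14) - (-⅓ - 29)² = 14*(-56) - (-88/3)² = -784 - 1*7744/9 = -784 - 7744/9 = -14800/9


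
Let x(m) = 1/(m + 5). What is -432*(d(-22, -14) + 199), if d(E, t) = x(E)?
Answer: -1461024/17 ≈ -85943.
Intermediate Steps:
x(m) = 1/(5 + m)
d(E, t) = 1/(5 + E)
-432*(d(-22, -14) + 199) = -432*(1/(5 - 22) + 199) = -432*(1/(-17) + 199) = -432*(-1/17 + 199) = -432*3382/17 = -1461024/17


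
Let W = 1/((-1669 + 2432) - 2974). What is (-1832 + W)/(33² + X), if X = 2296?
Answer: -4050553/7484235 ≈ -0.54121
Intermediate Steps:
W = -1/2211 (W = 1/(763 - 2974) = 1/(-2211) = -1/2211 ≈ -0.00045228)
(-1832 + W)/(33² + X) = (-1832 - 1/2211)/(33² + 2296) = -4050553/(2211*(1089 + 2296)) = -4050553/2211/3385 = -4050553/2211*1/3385 = -4050553/7484235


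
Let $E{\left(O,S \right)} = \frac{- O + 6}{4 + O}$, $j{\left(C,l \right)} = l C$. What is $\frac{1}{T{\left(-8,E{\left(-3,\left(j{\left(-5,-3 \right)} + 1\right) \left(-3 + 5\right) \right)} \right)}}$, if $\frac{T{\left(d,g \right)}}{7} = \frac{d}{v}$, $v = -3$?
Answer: $\frac{3}{56} \approx 0.053571$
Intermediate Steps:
$j{\left(C,l \right)} = C l$
$E{\left(O,S \right)} = \frac{6 - O}{4 + O}$
$T{\left(d,g \right)} = - \frac{7 d}{3}$ ($T{\left(d,g \right)} = 7 \frac{d}{-3} = 7 d \left(- \frac{1}{3}\right) = 7 \left(- \frac{d}{3}\right) = - \frac{7 d}{3}$)
$\frac{1}{T{\left(-8,E{\left(-3,\left(j{\left(-5,-3 \right)} + 1\right) \left(-3 + 5\right) \right)} \right)}} = \frac{1}{\left(- \frac{7}{3}\right) \left(-8\right)} = \frac{1}{\frac{56}{3}} = \frac{3}{56}$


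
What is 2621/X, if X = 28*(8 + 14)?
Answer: 2621/616 ≈ 4.2549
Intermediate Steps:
X = 616 (X = 28*22 = 616)
2621/X = 2621/616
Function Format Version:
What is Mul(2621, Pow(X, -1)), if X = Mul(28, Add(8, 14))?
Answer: Rational(2621, 616) ≈ 4.2549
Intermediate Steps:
X = 616 (X = Mul(28, 22) = 616)
Mul(2621, Pow(X, -1)) = Mul(2621, Pow(616, -1)) = Mul(2621, Rational(1, 616)) = Rational(2621, 616)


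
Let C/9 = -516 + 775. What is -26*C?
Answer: -60606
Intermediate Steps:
C = 2331 (C = 9*(-516 + 775) = 9*259 = 2331)
-26*C = -26*2331 = -60606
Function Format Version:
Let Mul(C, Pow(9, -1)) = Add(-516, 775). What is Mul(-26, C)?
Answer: -60606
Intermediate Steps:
C = 2331 (C = Mul(9, Add(-516, 775)) = Mul(9, 259) = 2331)
Mul(-26, C) = Mul(-26, 2331) = -60606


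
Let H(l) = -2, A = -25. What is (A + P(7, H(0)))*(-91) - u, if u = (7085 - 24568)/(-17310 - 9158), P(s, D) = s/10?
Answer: 292556027/132340 ≈ 2210.6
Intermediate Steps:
P(s, D) = s/10 (P(s, D) = s*(⅒) = s/10)
u = 17483/26468 (u = -17483/(-26468) = -17483*(-1/26468) = 17483/26468 ≈ 0.66053)
(A + P(7, H(0)))*(-91) - u = (-25 + (⅒)*7)*(-91) - 1*17483/26468 = (-25 + 7/10)*(-91) - 17483/26468 = -243/10*(-91) - 17483/26468 = 22113/10 - 17483/26468 = 292556027/132340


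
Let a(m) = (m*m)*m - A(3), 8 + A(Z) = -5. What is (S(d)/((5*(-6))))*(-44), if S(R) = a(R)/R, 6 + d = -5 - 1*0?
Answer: 2636/15 ≈ 175.73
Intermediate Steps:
d = -11 (d = -6 + (-5 - 1*0) = -6 + (-5 + 0) = -6 - 5 = -11)
A(Z) = -13 (A(Z) = -8 - 5 = -13)
a(m) = 13 + m³ (a(m) = (m*m)*m - 1*(-13) = m²*m + 13 = m³ + 13 = 13 + m³)
S(R) = (13 + R³)/R
(S(d)/((5*(-6))))*(-44) = (((13 + (-11)³)/(-11))/((5*(-6))))*(-44) = (-(13 - 1331)/11/(-30))*(-44) = (-1/11*(-1318)*(-1/30))*(-44) = ((1318/11)*(-1/30))*(-44) = -659/165*(-44) = 2636/15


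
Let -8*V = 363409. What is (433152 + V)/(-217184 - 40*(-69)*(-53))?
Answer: -3101807/2907712 ≈ -1.0668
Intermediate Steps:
V = -363409/8 (V = -⅛*363409 = -363409/8 ≈ -45426.)
(433152 + V)/(-217184 - 40*(-69)*(-53)) = (433152 - 363409/8)/(-217184 - 40*(-69)*(-53)) = 3101807/(8*(-217184 + 2760*(-53))) = 3101807/(8*(-217184 - 146280)) = (3101807/8)/(-363464) = (3101807/8)*(-1/363464) = -3101807/2907712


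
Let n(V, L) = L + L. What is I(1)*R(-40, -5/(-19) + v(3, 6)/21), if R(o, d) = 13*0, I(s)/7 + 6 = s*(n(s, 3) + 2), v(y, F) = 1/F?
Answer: 0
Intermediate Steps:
n(V, L) = 2*L
I(s) = -42 + 56*s (I(s) = -42 + 7*(s*(2*3 + 2)) = -42 + 7*(s*(6 + 2)) = -42 + 7*(s*8) = -42 + 7*(8*s) = -42 + 56*s)
R(o, d) = 0
I(1)*R(-40, -5/(-19) + v(3, 6)/21) = (-42 + 56*1)*0 = (-42 + 56)*0 = 14*0 = 0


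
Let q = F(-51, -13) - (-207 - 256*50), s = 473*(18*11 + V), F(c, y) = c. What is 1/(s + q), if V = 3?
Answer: 1/108029 ≈ 9.2568e-6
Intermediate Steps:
s = 95073 (s = 473*(18*11 + 3) = 473*(198 + 3) = 473*201 = 95073)
q = 12956 (q = -51 - (-207 - 256*50) = -51 - (-207 - 12800) = -51 - 1*(-13007) = -51 + 13007 = 12956)
1/(s + q) = 1/(95073 + 12956) = 1/108029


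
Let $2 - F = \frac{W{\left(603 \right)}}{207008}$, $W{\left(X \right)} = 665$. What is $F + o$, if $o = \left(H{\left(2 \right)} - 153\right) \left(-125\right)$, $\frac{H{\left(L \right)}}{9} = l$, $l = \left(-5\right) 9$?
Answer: $\frac{14439221351}{207008} \approx 69752.0$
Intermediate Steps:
$l = -45$
$H{\left(L \right)} = -405$ ($H{\left(L \right)} = 9 \left(-45\right) = -405$)
$o = 69750$ ($o = \left(-405 - 153\right) \left(-125\right) = \left(-558\right) \left(-125\right) = 69750$)
$F = \frac{413351}{207008}$ ($F = 2 - \frac{665}{207008} = \frac{413351}{207008} \approx 1.9968$)
$F + o = \frac{413351}{207008} + 69750 = \frac{14439221351}{207008}$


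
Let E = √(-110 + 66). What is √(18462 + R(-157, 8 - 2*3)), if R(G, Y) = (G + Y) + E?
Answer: √(18307 + 2*I*√11) ≈ 135.3 + 0.025*I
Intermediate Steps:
E = 2*I*√11 (E = √(-44) = 2*I*√11 ≈ 6.6332*I)
R(G, Y) = G + Y + 2*I*√11 (R(G, Y) = (G + Y) + 2*I*√11 = G + Y + 2*I*√11)
√(18462 + R(-157, 8 - 2*3)) = √(18462 + (-157 + (8 - 2*3) + 2*I*√11)) = √(18462 + (-157 + (8 - 6) + 2*I*√11)) = √(18462 + (-157 + 2 + 2*I*√11)) = √(18462 + (-155 + 2*I*√11)) = √(18307 + 2*I*√11)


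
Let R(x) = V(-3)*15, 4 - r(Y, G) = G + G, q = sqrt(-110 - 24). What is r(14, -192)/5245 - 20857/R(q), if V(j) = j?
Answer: 4376497/9441 ≈ 463.56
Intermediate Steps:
q = I*sqrt(134) (q = sqrt(-134) = I*sqrt(134) ≈ 11.576*I)
r(Y, G) = 4 - 2*G (r(Y, G) = 4 - (G + G) = 4 - 2*G)
R(x) = -45 (R(x) = -3*15 = -45)
r(14, -192)/5245 - 20857/R(q) = (4 - 2*(-192))/5245 - 20857/(-45) = (4 + 384)*(1/5245) - 20857*(-1/45) = 388*(1/5245) + 20857/45 = 388/5245 + 20857/45 = 4376497/9441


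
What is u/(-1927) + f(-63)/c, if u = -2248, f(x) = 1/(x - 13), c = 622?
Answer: 106265529/91093144 ≈ 1.1666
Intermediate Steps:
f(x) = 1/(-13 + x)
u/(-1927) + f(-63)/c = -2248/(-1927) + 1/(-13 - 63*622) = -2248*(-1/1927) + (1/622)/(-76) = 2248/1927 - 1/76*1/622 = 2248/1927 - 1/47272 = 106265529/91093144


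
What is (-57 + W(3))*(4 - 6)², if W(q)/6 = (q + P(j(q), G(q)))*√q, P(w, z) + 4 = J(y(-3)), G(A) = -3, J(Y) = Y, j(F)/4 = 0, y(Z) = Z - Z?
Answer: -228 - 24*√3 ≈ -269.57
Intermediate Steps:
y(Z) = 0
j(F) = 0 (j(F) = 4*0 = 0)
P(w, z) = -4 (P(w, z) = -4 + 0 = -4)
W(q) = 6*√q*(-4 + q) (W(q) = 6*((q - 4)*√q) = 6*((-4 + q)*√q) = 6*(√q*(-4 + q)) = 6*√q*(-4 + q))
(-57 + W(3))*(4 - 6)² = (-57 + 6*√3*(-4 + 3))*(4 - 6)² = (-57 + 6*√3*(-1))*(-2)² = (-57 - 6*√3)*4 = -228 - 24*√3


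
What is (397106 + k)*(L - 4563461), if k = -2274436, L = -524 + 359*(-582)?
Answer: 8960351535590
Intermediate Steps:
L = -209462 (L = -524 - 208938 = -209462)
(397106 + k)*(L - 4563461) = (397106 - 2274436)*(-209462 - 4563461) = -1877330*(-4772923) = 8960351535590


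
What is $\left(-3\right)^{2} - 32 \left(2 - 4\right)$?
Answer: $73$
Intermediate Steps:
$\left(-3\right)^{2} - 32 \left(2 - 4\right) = 9 - 32 \left(2 - 4\right) = 9 - -64 = 9 + 64 = 73$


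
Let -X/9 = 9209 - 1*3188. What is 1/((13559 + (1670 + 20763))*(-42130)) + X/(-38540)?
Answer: 821691086209/584398576784 ≈ 1.4060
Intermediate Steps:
X = -54189 (X = -9*(9209 - 1*3188) = -9*(9209 - 3188) = -9*6021 = -54189)
1/((13559 + (1670 + 20763))*(-42130)) + X/(-38540) = 1/((13559 + (1670 + 20763))*(-42130)) - 54189/(-38540) = -1/42130/(13559 + 22433) - 54189*(-1/38540) = -1/42130/35992 + 54189/38540 = (1/35992)*(-1/42130) + 54189/38540 = -1/1516342960 + 54189/38540 = 821691086209/584398576784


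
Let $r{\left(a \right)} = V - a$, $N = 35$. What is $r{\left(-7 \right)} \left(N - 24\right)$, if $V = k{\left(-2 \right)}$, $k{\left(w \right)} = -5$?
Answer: $22$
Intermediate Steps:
$V = -5$
$r{\left(a \right)} = -5 - a$
$r{\left(-7 \right)} \left(N - 24\right) = \left(-5 - -7\right) \left(35 - 24\right) = \left(-5 + 7\right) 11 = 2 \cdot 11 = 22$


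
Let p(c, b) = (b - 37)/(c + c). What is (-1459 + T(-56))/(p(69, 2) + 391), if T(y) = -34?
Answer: -206034/53923 ≈ -3.8209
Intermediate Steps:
p(c, b) = (-37 + b)/(2*c) (p(c, b) = (-37 + b)/((2*c)) = (-37 + b)*(1/(2*c)) = (-37 + b)/(2*c))
(-1459 + T(-56))/(p(69, 2) + 391) = (-1459 - 34)/((½)*(-37 + 2)/69 + 391) = -1493/((½)*(1/69)*(-35) + 391) = -1493/(-35/138 + 391) = -1493/53923/138 = -1493*138/53923 = -206034/53923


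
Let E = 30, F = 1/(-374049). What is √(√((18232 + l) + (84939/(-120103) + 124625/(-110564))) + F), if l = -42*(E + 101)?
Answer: √(-1832150700594942480751076 + 309651610787223745482*√62344552542100335320483)/827837023457418 ≈ 10.622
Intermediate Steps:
F = -1/374049 ≈ -2.6734e-6
l = -5502 (l = -42*(30 + 101) = -42*131 = -5502)
√(√((18232 + l) + (84939/(-120103) + 124625/(-110564))) + F) = √(√((18232 - 5502) + (84939/(-120103) + 124625/(-110564))) - 1/374049) = √(√(12730 + (84939*(-1/120103) + 124625*(-1/110564))) - 1/374049) = √(√(12730 + (-84939/120103 - 124625/110564)) - 1/374049) = √(√(12730 - 24359031971/13279068092) - 1/374049) = √(√(169018177779189/13279068092) - 1/374049) = √(3*√62344552542100335320483/6639534046 - 1/374049) = √(-1/374049 + 3*√62344552542100335320483/6639534046)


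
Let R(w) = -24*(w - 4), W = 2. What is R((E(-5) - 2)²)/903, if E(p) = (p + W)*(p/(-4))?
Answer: -465/602 ≈ -0.77243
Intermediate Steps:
E(p) = -p*(2 + p)/4 (E(p) = (p + 2)*(p/(-4)) = (2 + p)*(p*(-¼)) = (2 + p)*(-p/4) = -p*(2 + p)/4)
R(w) = 96 - 24*w (R(w) = -24*(-4 + w) = 96 - 24*w)
R((E(-5) - 2)²)/903 = (96 - 24*(-¼*(-5)*(2 - 5) - 2)²)/903 = (96 - 24*(-¼*(-5)*(-3) - 2)²)*(1/903) = (96 - 24*(-15/4 - 2)²)*(1/903) = (96 - 24*(-23/4)²)*(1/903) = (96 - 24*529/16)*(1/903) = (96 - 1587/2)*(1/903) = -1395/2*1/903 = -465/602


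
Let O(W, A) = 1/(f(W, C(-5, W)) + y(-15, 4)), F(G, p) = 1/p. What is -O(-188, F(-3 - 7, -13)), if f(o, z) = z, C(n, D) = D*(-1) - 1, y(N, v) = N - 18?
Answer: -1/154 ≈ -0.0064935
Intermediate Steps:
y(N, v) = -18 + N
C(n, D) = -1 - D (C(n, D) = -D - 1 = -1 - D)
O(W, A) = 1/(-34 - W) (O(W, A) = 1/((-1 - W) + (-18 - 15)) = 1/((-1 - W) - 33) = 1/(-34 - W))
-O(-188, F(-3 - 7, -13)) = -(-1)/(34 - 188) = -(-1)/(-154) = -(-1)*(-1)/154 = -1*1/154 = -1/154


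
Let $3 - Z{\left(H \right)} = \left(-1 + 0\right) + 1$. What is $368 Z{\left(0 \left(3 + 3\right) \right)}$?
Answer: $1104$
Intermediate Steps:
$Z{\left(H \right)} = 3$ ($Z{\left(H \right)} = 3 - \left(\left(-1 + 0\right) + 1\right) = 3 - \left(-1 + 1\right) = 3 - 0 = 3 + 0 = 3$)
$368 Z{\left(0 \left(3 + 3\right) \right)} = 368 \cdot 3 = 1104$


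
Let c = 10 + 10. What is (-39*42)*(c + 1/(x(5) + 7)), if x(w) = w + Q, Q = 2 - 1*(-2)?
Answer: -262899/8 ≈ -32862.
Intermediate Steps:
c = 20
Q = 4 (Q = 2 + 2 = 4)
x(w) = 4 + w (x(w) = w + 4 = 4 + w)
(-39*42)*(c + 1/(x(5) + 7)) = (-39*42)*(20 + 1/((4 + 5) + 7)) = -1638*(20 + 1/(9 + 7)) = -1638*(20 + 1/16) = -1638*321/16 = -262899/8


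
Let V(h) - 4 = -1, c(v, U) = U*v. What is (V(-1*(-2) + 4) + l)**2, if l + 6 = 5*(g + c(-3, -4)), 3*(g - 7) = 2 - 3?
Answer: 73441/9 ≈ 8160.1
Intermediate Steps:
g = 20/3 (g = 7 + (2 - 3)/3 = 7 + (1/3)*(-1) = 7 - 1/3 = 20/3 ≈ 6.6667)
V(h) = 3 (V(h) = 4 - 1 = 3)
l = 262/3 (l = -6 + 5*(20/3 - 4*(-3)) = -6 + 5*(20/3 + 12) = -6 + 5*(56/3) = -6 + 280/3 = 262/3 ≈ 87.333)
(V(-1*(-2) + 4) + l)**2 = (3 + 262/3)**2 = (271/3)**2 = 73441/9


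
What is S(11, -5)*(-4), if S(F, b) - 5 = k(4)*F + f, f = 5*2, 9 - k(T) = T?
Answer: -280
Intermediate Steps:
k(T) = 9 - T
f = 10
S(F, b) = 15 + 5*F (S(F, b) = 5 + ((9 - 1*4)*F + 10) = 5 + ((9 - 4)*F + 10) = 5 + (5*F + 10) = 5 + (10 + 5*F) = 15 + 5*F)
S(11, -5)*(-4) = (15 + 5*11)*(-4) = (15 + 55)*(-4) = 70*(-4) = -280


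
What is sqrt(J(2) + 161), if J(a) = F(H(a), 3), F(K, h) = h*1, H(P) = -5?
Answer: 2*sqrt(41) ≈ 12.806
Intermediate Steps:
F(K, h) = h
J(a) = 3
sqrt(J(2) + 161) = sqrt(3 + 161) = sqrt(164) = 2*sqrt(41)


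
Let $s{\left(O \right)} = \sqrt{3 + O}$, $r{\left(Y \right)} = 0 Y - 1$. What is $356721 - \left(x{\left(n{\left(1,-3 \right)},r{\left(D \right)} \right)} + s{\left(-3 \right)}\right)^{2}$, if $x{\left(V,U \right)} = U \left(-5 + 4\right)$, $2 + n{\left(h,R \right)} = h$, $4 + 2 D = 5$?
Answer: $356720$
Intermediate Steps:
$D = \frac{1}{2}$ ($D = -2 + \frac{1}{2} \cdot 5 = -2 + \frac{5}{2} = \frac{1}{2} \approx 0.5$)
$n{\left(h,R \right)} = -2 + h$
$r{\left(Y \right)} = -1$ ($r{\left(Y \right)} = 0 - 1 = -1$)
$x{\left(V,U \right)} = - U$ ($x{\left(V,U \right)} = U \left(-1\right) = - U$)
$356721 - \left(x{\left(n{\left(1,-3 \right)},r{\left(D \right)} \right)} + s{\left(-3 \right)}\right)^{2} = 356721 - \left(\left(-1\right) \left(-1\right) + \sqrt{3 - 3}\right)^{2} = 356721 - \left(1 + \sqrt{0}\right)^{2} = 356721 - \left(1 + 0\right)^{2} = 356721 - 1^{2} = 356721 - 1 = 356720$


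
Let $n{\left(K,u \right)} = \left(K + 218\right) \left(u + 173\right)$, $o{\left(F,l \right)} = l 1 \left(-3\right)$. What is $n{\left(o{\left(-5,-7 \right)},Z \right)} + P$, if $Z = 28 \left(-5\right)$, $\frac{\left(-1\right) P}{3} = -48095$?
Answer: $152172$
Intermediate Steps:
$o{\left(F,l \right)} = - 3 l$ ($o{\left(F,l \right)} = l \left(-3\right) = - 3 l$)
$P = 144285$ ($P = \left(-3\right) \left(-48095\right) = 144285$)
$Z = -140$
$n{\left(K,u \right)} = \left(173 + u\right) \left(218 + K\right)$ ($n{\left(K,u \right)} = \left(218 + K\right) \left(173 + u\right) = \left(173 + u\right) \left(218 + K\right)$)
$n{\left(o{\left(-5,-7 \right)},Z \right)} + P = \left(37714 + 173 \left(\left(-3\right) \left(-7\right)\right) + 218 \left(-140\right) + \left(-3\right) \left(-7\right) \left(-140\right)\right) + 144285 = \left(37714 + 173 \cdot 21 - 30520 + 21 \left(-140\right)\right) + 144285 = \left(37714 + 3633 - 30520 - 2940\right) + 144285 = 7887 + 144285 = 152172$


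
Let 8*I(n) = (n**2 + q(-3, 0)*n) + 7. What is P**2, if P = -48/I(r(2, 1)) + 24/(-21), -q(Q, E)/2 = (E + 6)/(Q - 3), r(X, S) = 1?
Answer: 1915456/1225 ≈ 1563.6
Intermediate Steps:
q(Q, E) = -2*(6 + E)/(-3 + Q) (q(Q, E) = -2*(E + 6)/(Q - 3) = -2*(6 + E)/(-3 + Q))
I(n) = 7/8 + n/4 + n**2/8 (I(n) = ((n**2 + (2*(-6 - 1*0)/(-3 - 3))*n) + 7)/8 = ((n**2 + (2*(-6 + 0)/(-6))*n) + 7)/8 = ((n**2 + (2*(-1/6)*(-6))*n) + 7)/8 = ((n**2 + 2*n) + 7)/8 = (7 + n**2 + 2*n)/8 = 7/8 + n/4 + n**2/8)
P = -1384/35 (P = -48/(7/8 + (1/4)*1 + (1/8)*1**2) + 24/(-21) = -48/(7/8 + 1/4 + (1/8)*1) + 24*(-1/21) = -48/(7/8 + 1/4 + 1/8) - 8/7 = -48/5/4 - 8/7 = -48*4/5 - 8/7 = -192/5 - 8/7 = -1384/35 ≈ -39.543)
P**2 = (-1384/35)**2 = 1915456/1225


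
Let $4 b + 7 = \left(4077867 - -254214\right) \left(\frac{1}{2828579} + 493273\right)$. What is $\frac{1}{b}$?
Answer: $\frac{870332}{464952806148950035} \approx 1.8719 \cdot 10^{-12}$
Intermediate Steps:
$b = \frac{464952806148950035}{870332}$ ($b = - \frac{7}{4} + \frac{\left(4077867 - -254214\right) \left(\frac{1}{2828579} + 493273\right)}{4} = - \frac{7}{4} + \frac{\left(4077867 + 254214\right) \left(\frac{1}{2828579} + 493273\right)}{4} = - \frac{7}{4} + \frac{4332081 \cdot \frac{1395261649068}{2828579}}{4} = - \frac{7}{4} + \frac{1}{4} \cdot \frac{464952806150473116}{217583} = - \frac{7}{4} + \frac{116238201537618279}{217583} = \frac{464952806148950035}{870332} \approx 5.3422 \cdot 10^{11}$)
$\frac{1}{b} = \frac{1}{\frac{464952806148950035}{870332}} = \frac{870332}{464952806148950035}$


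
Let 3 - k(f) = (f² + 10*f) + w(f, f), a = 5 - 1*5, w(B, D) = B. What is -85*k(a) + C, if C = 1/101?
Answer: -25754/101 ≈ -254.99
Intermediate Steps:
C = 1/101 ≈ 0.0099010
a = 0 (a = 5 - 5 = 0)
k(f) = 3 - f² - 11*f (k(f) = 3 - ((f² + 10*f) + f) = 3 - (f² + 11*f) = 3 + (-f² - 11*f) = 3 - f² - 11*f)
-85*k(a) + C = -85*(3 - 1*0² - 11*0) + 1/101 = -85*(3 - 1*0 + 0) + 1/101 = -85*(3 + 0 + 0) + 1/101 = -85*3 + 1/101 = -255 + 1/101 = -25754/101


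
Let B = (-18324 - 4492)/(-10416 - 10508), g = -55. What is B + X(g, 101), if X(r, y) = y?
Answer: 534035/5231 ≈ 102.09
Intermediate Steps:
B = 5704/5231 (B = -22816/(-20924) = -22816*(-1/20924) = 5704/5231 ≈ 1.0904)
B + X(g, 101) = 5704/5231 + 101 = 534035/5231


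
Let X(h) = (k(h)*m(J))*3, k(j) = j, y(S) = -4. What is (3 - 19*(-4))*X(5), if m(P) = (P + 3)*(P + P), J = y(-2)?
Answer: 9480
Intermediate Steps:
J = -4
m(P) = 2*P*(3 + P) (m(P) = (3 + P)*(2*P) = 2*P*(3 + P))
X(h) = 24*h (X(h) = (h*(2*(-4)*(3 - 4)))*3 = (h*(2*(-4)*(-1)))*3 = (h*8)*3 = (8*h)*3 = 24*h)
(3 - 19*(-4))*X(5) = (3 - 19*(-4))*(24*5) = (3 + 76)*120 = 79*120 = 9480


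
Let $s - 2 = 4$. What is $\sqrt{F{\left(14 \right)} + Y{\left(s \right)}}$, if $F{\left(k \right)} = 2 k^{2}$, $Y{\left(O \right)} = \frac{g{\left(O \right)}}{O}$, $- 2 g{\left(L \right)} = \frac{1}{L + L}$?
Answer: $\frac{\sqrt{56447}}{12} \approx 19.799$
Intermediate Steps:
$s = 6$ ($s = 2 + 4 = 6$)
$g{\left(L \right)} = - \frac{1}{4 L}$ ($g{\left(L \right)} = - \frac{1}{2 \left(L + L\right)} = - \frac{1}{2 \cdot 2 L} = - \frac{\frac{1}{2} \frac{1}{L}}{2} = - \frac{1}{4 L}$)
$Y{\left(O \right)} = - \frac{1}{4 O^{2}}$ ($Y{\left(O \right)} = \frac{\left(- \frac{1}{4}\right) \frac{1}{O}}{O} = - \frac{1}{4 O^{2}}$)
$\sqrt{F{\left(14 \right)} + Y{\left(s \right)}} = \sqrt{2 \cdot 14^{2} - \frac{1}{4 \cdot 36}} = \sqrt{2 \cdot 196 - \frac{1}{144}} = \sqrt{392 - \frac{1}{144}} = \sqrt{\frac{56447}{144}} = \frac{\sqrt{56447}}{12}$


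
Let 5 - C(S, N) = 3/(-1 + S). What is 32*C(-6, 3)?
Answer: 1216/7 ≈ 173.71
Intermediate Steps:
C(S, N) = 5 - 3/(-1 + S)
32*C(-6, 3) = 32*((-8 + 5*(-6))/(-1 - 6)) = 32*((-8 - 30)/(-7)) = 32*(-⅐*(-38)) = 32*(38/7) = 1216/7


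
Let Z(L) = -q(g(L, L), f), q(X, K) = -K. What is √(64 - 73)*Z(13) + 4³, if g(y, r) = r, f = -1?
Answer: 64 - 3*I ≈ 64.0 - 3.0*I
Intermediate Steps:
Z(L) = -1 (Z(L) = -(-1)*(-1) = -1*1 = -1)
√(64 - 73)*Z(13) + 4³ = √(64 - 73)*(-1) + 4³ = √(-9)*(-1) + 64 = (3*I)*(-1) + 64 = -3*I + 64 = 64 - 3*I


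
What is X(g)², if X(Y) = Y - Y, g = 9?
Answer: 0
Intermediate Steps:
X(Y) = 0
X(g)² = 0² = 0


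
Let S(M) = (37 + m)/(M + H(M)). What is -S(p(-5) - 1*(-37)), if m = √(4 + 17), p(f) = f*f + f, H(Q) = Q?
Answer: -37/114 - √21/114 ≈ -0.36476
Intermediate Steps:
p(f) = f + f² (p(f) = f² + f = f + f²)
m = √21 ≈ 4.5826
S(M) = (37 + √21)/(2*M) (S(M) = (37 + √21)/(M + M) = (37 + √21)/((2*M)) = (37 + √21)*(1/(2*M)) = (37 + √21)/(2*M))
-S(p(-5) - 1*(-37)) = -(37 + √21)/(2*(-5*(1 - 5) - 1*(-37))) = -(37 + √21)/(2*(-5*(-4) + 37)) = -(37 + √21)/(2*(20 + 37)) = -(37 + √21)/(2*57) = -(37/114 + √21/114) = -37/114 - √21/114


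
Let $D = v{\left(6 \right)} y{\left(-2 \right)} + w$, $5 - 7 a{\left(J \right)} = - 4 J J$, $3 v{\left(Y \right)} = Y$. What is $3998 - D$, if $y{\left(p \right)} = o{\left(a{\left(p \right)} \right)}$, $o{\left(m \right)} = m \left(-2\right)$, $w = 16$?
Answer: $3994$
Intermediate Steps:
$v{\left(Y \right)} = \frac{Y}{3}$
$a{\left(J \right)} = \frac{5}{7} + \frac{4 J^{2}}{7}$ ($a{\left(J \right)} = \frac{5}{7} - \frac{- 4 J J}{7} = \frac{5}{7} - \frac{\left(-4\right) J^{2}}{7} = \frac{5}{7} + \frac{4 J^{2}}{7}$)
$o{\left(m \right)} = - 2 m$
$y{\left(p \right)} = - \frac{10}{7} - \frac{8 p^{2}}{7}$ ($y{\left(p \right)} = - 2 \left(\frac{5}{7} + \frac{4 p^{2}}{7}\right) = - \frac{10}{7} - \frac{8 p^{2}}{7}$)
$D = 4$ ($D = \frac{1}{3} \cdot 6 \left(- \frac{10}{7} - \frac{8 \left(-2\right)^{2}}{7}\right) + 16 = 2 \left(- \frac{10}{7} - \frac{32}{7}\right) + 16 = 2 \left(-6\right) + 16 = -12 + 16 = 4$)
$3998 - D = 3998 - 4 = 3994$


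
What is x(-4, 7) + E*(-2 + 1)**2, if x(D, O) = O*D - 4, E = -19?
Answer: -51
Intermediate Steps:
x(D, O) = -4 + D*O (x(D, O) = D*O - 4 = -4 + D*O)
x(-4, 7) + E*(-2 + 1)**2 = (-4 - 4*7) - 19*(-2 + 1)**2 = (-4 - 28) - 19*(-1)**2 = -32 - 19*1 = -32 - 19 = -51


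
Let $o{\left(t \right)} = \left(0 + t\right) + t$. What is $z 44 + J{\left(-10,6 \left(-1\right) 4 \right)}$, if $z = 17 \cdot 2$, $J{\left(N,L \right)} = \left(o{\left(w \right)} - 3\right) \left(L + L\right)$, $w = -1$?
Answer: $1736$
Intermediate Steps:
$o{\left(t \right)} = 2 t$ ($o{\left(t \right)} = t + t = 2 t$)
$J{\left(N,L \right)} = - 10 L$ ($J{\left(N,L \right)} = \left(2 \left(-1\right) - 3\right) \left(L + L\right) = \left(-2 - 3\right) 2 L = - 5 \cdot 2 L = - 10 L$)
$z = 34$
$z 44 + J{\left(-10,6 \left(-1\right) 4 \right)} = 34 \cdot 44 - 10 \cdot 6 \left(-1\right) 4 = 1496 - 10 \left(\left(-6\right) 4\right) = 1496 - -240 = 1496 + 240 = 1736$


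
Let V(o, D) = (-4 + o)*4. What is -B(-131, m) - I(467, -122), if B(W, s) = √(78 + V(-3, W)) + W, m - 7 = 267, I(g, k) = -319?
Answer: 450 - 5*√2 ≈ 442.93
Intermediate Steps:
m = 274 (m = 7 + 267 = 274)
V(o, D) = -16 + 4*o
B(W, s) = W + 5*√2 (B(W, s) = √(78 + (-16 + 4*(-3))) + W = √(78 + (-16 - 12)) + W = √(78 - 28) + W = √50 + W = 5*√2 + W = W + 5*√2)
-B(-131, m) - I(467, -122) = -(-131 + 5*√2) - 1*(-319) = (131 - 5*√2) + 319 = 450 - 5*√2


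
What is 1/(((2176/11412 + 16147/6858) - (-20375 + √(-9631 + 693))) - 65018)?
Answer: -210980393027419806/9418302951452679040489 + 4726215128196*I*√8938/9418302951452679040489 ≈ -2.2401e-5 + 4.7442e-8*I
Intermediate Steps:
1/(((2176/11412 + 16147/6858) - (-20375 + √(-9631 + 693))) - 65018) = 1/(((2176*(1/11412) + 16147*(1/6858)) - (-20375 + √(-8938))) - 65018) = 1/(((544/2853 + 16147/6858) - (-20375 + I*√8938)) - 65018) = 1/((5533127/2173986 + (20375 - I*√8938)) - 65018) = 1/((44300497877/2173986 - I*√8938) - 65018) = 1/(-97047723871/2173986 - I*√8938)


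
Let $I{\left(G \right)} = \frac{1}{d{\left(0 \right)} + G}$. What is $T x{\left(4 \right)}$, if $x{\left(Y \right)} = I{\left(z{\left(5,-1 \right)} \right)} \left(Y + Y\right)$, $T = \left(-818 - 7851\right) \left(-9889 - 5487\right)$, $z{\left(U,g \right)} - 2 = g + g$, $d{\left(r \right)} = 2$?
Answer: $533178176$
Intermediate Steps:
$z{\left(U,g \right)} = 2 + 2 g$ ($z{\left(U,g \right)} = 2 + \left(g + g\right) = 2 + 2 g$)
$I{\left(G \right)} = \frac{1}{2 + G}$
$T = 133294544$ ($T = \left(-8669\right) \left(-15376\right) = 133294544$)
$x{\left(Y \right)} = Y$ ($x{\left(Y \right)} = \frac{Y + Y}{2 + \left(2 + 2 \left(-1\right)\right)} = \frac{2 Y}{2 + \left(2 - 2\right)} = \frac{2 Y}{2 + 0} = \frac{2 Y}{2} = Y$)
$T x{\left(4 \right)} = 133294544 \cdot 4 = 533178176$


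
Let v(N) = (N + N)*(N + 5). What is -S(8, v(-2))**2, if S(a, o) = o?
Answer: -144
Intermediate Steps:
v(N) = 2*N*(5 + N) (v(N) = (2*N)*(5 + N) = 2*N*(5 + N))
-S(8, v(-2))**2 = -(2*(-2)*(5 - 2))**2 = -(2*(-2)*3)**2 = -1*(-12)**2 = -1*144 = -144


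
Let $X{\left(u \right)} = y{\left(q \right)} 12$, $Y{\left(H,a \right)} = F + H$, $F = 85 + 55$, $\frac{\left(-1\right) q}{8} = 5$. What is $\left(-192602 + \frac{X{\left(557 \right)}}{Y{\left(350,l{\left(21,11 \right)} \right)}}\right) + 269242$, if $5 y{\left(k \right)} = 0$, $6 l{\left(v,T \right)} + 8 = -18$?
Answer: $76640$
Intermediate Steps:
$q = -40$ ($q = \left(-8\right) 5 = -40$)
$l{\left(v,T \right)} = - \frac{13}{3}$ ($l{\left(v,T \right)} = - \frac{4}{3} + \frac{1}{6} \left(-18\right) = - \frac{4}{3} - 3 = - \frac{13}{3}$)
$F = 140$
$y{\left(k \right)} = 0$ ($y{\left(k \right)} = \frac{1}{5} \cdot 0 = 0$)
$Y{\left(H,a \right)} = 140 + H$
$X{\left(u \right)} = 0$ ($X{\left(u \right)} = 0 \cdot 12 = 0$)
$\left(-192602 + \frac{X{\left(557 \right)}}{Y{\left(350,l{\left(21,11 \right)} \right)}}\right) + 269242 = \left(-192602 + \frac{0}{140 + 350}\right) + 269242 = \left(-192602 + \frac{0}{490}\right) + 269242 = \left(-192602 + 0 \cdot \frac{1}{490}\right) + 269242 = \left(-192602 + 0\right) + 269242 = -192602 + 269242 = 76640$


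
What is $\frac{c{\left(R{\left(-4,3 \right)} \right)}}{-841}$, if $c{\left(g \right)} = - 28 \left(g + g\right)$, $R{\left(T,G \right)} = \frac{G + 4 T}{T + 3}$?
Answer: $\frac{728}{841} \approx 0.86564$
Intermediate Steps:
$R{\left(T,G \right)} = \frac{G + 4 T}{3 + T}$
$c{\left(g \right)} = - 56 g$ ($c{\left(g \right)} = - 28 \cdot 2 g = - 56 g$)
$\frac{c{\left(R{\left(-4,3 \right)} \right)}}{-841} = \frac{\left(-56\right) \frac{3 + 4 \left(-4\right)}{3 - 4}}{-841} = - 56 \frac{3 - 16}{-1} \left(- \frac{1}{841}\right) = - 56 \left(\left(-1\right) \left(-13\right)\right) \left(- \frac{1}{841}\right) = \left(-56\right) 13 \left(- \frac{1}{841}\right) = \left(-728\right) \left(- \frac{1}{841}\right) = \frac{728}{841}$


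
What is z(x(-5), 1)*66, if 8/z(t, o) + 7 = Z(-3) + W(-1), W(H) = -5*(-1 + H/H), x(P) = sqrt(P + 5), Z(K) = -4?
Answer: -48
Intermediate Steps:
x(P) = sqrt(5 + P)
W(H) = 0 (W(H) = -5*(-1 + 1) = -5*0 = 0)
z(t, o) = -8/11 (z(t, o) = 8/(-7 + (-4 + 0)) = 8/(-7 - 4) = 8/(-11) = 8*(-1/11) = -8/11)
z(x(-5), 1)*66 = -8/11*66 = -48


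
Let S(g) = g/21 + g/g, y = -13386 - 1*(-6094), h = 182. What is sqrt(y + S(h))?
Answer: I*sqrt(65541)/3 ≈ 85.337*I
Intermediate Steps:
y = -7292 (y = -13386 + 6094 = -7292)
S(g) = 1 + g/21 (S(g) = g*(1/21) + 1 = g/21 + 1 = 1 + g/21)
sqrt(y + S(h)) = sqrt(-7292 + (1 + (1/21)*182)) = sqrt(-7292 + (1 + 26/3)) = sqrt(-7292 + 29/3) = sqrt(-21847/3) = I*sqrt(65541)/3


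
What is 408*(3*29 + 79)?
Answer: 67728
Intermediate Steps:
408*(3*29 + 79) = 408*(87 + 79) = 408*166 = 67728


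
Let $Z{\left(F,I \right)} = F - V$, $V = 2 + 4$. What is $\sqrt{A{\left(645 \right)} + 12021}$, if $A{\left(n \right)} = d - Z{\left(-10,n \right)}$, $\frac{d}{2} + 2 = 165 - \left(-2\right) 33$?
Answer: $7 \sqrt{255} \approx 111.78$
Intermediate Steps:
$V = 6$
$Z{\left(F,I \right)} = -6 + F$ ($Z{\left(F,I \right)} = F - 6 = -6 + F$)
$d = 458$ ($d = -4 + 2 \left(165 - \left(-2\right) 33\right) = -4 + 2 \left(165 - -66\right) = -4 + 2 \left(165 + 66\right) = -4 + 2 \cdot 231 = -4 + 462 = 458$)
$A{\left(n \right)} = 474$ ($A{\left(n \right)} = 458 - \left(-6 - 10\right) = 458 - -16 = 458 + 16 = 474$)
$\sqrt{A{\left(645 \right)} + 12021} = \sqrt{474 + 12021} = \sqrt{12495} = 7 \sqrt{255}$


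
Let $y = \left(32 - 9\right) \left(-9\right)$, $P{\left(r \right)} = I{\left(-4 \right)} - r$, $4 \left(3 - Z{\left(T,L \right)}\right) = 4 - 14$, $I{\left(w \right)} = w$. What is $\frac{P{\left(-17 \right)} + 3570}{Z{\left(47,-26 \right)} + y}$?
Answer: $- \frac{7166}{403} \approx -17.782$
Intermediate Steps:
$Z{\left(T,L \right)} = \frac{11}{2}$ ($Z{\left(T,L \right)} = 3 - \frac{4 - 14}{4} = 3 - - \frac{5}{2} = 3 + \frac{5}{2} = \frac{11}{2}$)
$P{\left(r \right)} = -4 - r$
$y = -207$ ($y = \left(32 - 9\right) \left(-9\right) = 23 \left(-9\right) = -207$)
$\frac{P{\left(-17 \right)} + 3570}{Z{\left(47,-26 \right)} + y} = \frac{\left(-4 - -17\right) + 3570}{\frac{11}{2} - 207} = \frac{\left(-4 + 17\right) + 3570}{- \frac{403}{2}} = \left(13 + 3570\right) \left(- \frac{2}{403}\right) = 3583 \left(- \frac{2}{403}\right) = - \frac{7166}{403}$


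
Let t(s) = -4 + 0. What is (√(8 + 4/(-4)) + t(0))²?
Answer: (4 - √7)² ≈ 1.8340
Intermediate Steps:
t(s) = -4
(√(8 + 4/(-4)) + t(0))² = (√(8 + 4/(-4)) - 4)² = (√(8 + 4*(-¼)) - 4)² = (√(8 - 1) - 4)² = (√7 - 4)² = (-4 + √7)²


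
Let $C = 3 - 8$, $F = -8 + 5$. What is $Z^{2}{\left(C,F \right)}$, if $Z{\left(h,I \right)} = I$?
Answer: $9$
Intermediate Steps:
$F = -3$
$C = -5$ ($C = 3 - 8 = -5$)
$Z^{2}{\left(C,F \right)} = \left(-3\right)^{2} = 9$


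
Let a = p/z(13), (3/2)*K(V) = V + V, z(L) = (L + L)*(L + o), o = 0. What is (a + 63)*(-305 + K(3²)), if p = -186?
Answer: -3092322/169 ≈ -18298.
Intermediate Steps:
z(L) = 2*L² (z(L) = (L + L)*(L + 0) = (2*L)*L = 2*L²)
K(V) = 4*V/3 (K(V) = 2*(V + V)/3 = 2*(2*V)/3 = 4*V/3)
a = -93/169 (a = -186/(2*13²) = -186/(2*169) = -186/338 = -186*1/338 = -93/169 ≈ -0.55030)
(a + 63)*(-305 + K(3²)) = (-93/169 + 63)*(-305 + (4/3)*3²) = 10554*(-305 + (4/3)*9)/169 = 10554*(-305 + 12)/169 = (10554/169)*(-293) = -3092322/169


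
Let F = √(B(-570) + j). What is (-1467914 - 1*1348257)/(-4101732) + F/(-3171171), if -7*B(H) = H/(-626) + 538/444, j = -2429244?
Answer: 2816171/4101732 - I*√574727392645327110/1542463916742 ≈ 0.68658 - 0.00049149*I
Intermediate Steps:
B(H) = -269/1554 + H/4382 (B(H) = -(H/(-626) + 538/444)/7 = -(H*(-1/626) + 538*(1/444))/7 = -(-H/626 + 269/222)/7 = -(269/222 - H/626)/7 = -269/1554 + H/4382)
F = I*√574727392645327110/486402 (F = √((-269/1554 + (1/4382)*(-570)) - 2429244) = √((-269/1554 - 285/2191) - 2429244) = √(-147467/486402 - 2429244) = √(-1181589287555/486402) = I*√574727392645327110/486402 ≈ 1558.6*I)
(-1467914 - 1*1348257)/(-4101732) + F/(-3171171) = (-1467914 - 1*1348257)/(-4101732) + (I*√574727392645327110/486402)/(-3171171) = (-1467914 - 1348257)*(-1/4101732) + (I*√574727392645327110/486402)*(-1/3171171) = -2816171*(-1/4101732) - I*√574727392645327110/1542463916742 = 2816171/4101732 - I*√574727392645327110/1542463916742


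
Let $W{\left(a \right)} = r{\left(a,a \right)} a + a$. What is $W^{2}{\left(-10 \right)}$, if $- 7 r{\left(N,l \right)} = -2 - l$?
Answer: $\frac{100}{49} \approx 2.0408$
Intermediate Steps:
$r{\left(N,l \right)} = \frac{2}{7} + \frac{l}{7}$ ($r{\left(N,l \right)} = - \frac{-2 - l}{7} = \frac{2}{7} + \frac{l}{7}$)
$W{\left(a \right)} = a + a \left(\frac{2}{7} + \frac{a}{7}\right)$ ($W{\left(a \right)} = \left(\frac{2}{7} + \frac{a}{7}\right) a + a = a \left(\frac{2}{7} + \frac{a}{7}\right) + a = a + a \left(\frac{2}{7} + \frac{a}{7}\right)$)
$W^{2}{\left(-10 \right)} = \left(\frac{1}{7} \left(-10\right) \left(9 - 10\right)\right)^{2} = \left(\frac{1}{7} \left(-10\right) \left(-1\right)\right)^{2} = \left(\frac{10}{7}\right)^{2} = \frac{100}{49}$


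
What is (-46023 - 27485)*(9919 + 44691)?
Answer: -4014271880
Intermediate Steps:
(-46023 - 27485)*(9919 + 44691) = -73508*54610 = -4014271880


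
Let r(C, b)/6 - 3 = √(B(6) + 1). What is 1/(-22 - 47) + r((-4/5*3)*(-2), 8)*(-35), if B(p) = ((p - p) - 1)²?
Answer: -43471/69 - 210*√2 ≈ -927.00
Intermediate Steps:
B(p) = 1 (B(p) = (0 - 1)² = (-1)² = 1)
r(C, b) = 18 + 6*√2 (r(C, b) = 18 + 6*√(1 + 1) = 18 + 6*√2)
1/(-22 - 47) + r((-4/5*3)*(-2), 8)*(-35) = 1/(-22 - 47) + (18 + 6*√2)*(-35) = 1/(-69) + (-630 - 210*√2) = -1/69 + (-630 - 210*√2) = -43471/69 - 210*√2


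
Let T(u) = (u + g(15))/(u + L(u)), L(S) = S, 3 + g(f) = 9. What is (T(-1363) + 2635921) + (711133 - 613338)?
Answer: 7452111173/2726 ≈ 2.7337e+6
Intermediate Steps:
g(f) = 6 (g(f) = -3 + 9 = 6)
T(u) = (6 + u)/(2*u) (T(u) = (u + 6)/(u + u) = (6 + u)/((2*u)) = (6 + u)*(1/(2*u)) = (6 + u)/(2*u))
(T(-1363) + 2635921) + (711133 - 613338) = ((½)*(6 - 1363)/(-1363) + 2635921) + (711133 - 613338) = ((½)*(-1/1363)*(-1357) + 2635921) + 97795 = (1357/2726 + 2635921) + 97795 = 7185522003/2726 + 97795 = 7452111173/2726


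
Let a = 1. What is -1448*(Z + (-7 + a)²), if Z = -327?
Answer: 421368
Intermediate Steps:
-1448*(Z + (-7 + a)²) = -1448*(-327 + (-7 + 1)²) = -1448*(-327 + (-6)²) = -1448*(-327 + 36) = -1448*(-291) = 421368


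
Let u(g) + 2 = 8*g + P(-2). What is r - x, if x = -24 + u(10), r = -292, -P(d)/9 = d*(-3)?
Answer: -292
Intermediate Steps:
P(d) = 27*d (P(d) = -9*d*(-3) = -(-27)*d = 27*d)
u(g) = -56 + 8*g (u(g) = -2 + (8*g + 27*(-2)) = -2 + (8*g - 54) = -2 + (-54 + 8*g) = -56 + 8*g)
x = 0 (x = -24 + (-56 + 8*10) = -24 + (-56 + 80) = -24 + 24 = 0)
r - x = -292 - 1*0 = -292 + 0 = -292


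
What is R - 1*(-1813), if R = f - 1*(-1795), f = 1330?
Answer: 4938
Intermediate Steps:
R = 3125 (R = 1330 - 1*(-1795) = 1330 + 1795 = 3125)
R - 1*(-1813) = 3125 - 1*(-1813) = 3125 + 1813 = 4938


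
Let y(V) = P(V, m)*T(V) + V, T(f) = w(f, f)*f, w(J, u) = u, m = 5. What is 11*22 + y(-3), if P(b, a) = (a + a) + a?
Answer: 374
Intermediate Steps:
P(b, a) = 3*a (P(b, a) = 2*a + a = 3*a)
T(f) = f² (T(f) = f*f = f²)
y(V) = V + 15*V² (y(V) = (3*5)*V² + V = 15*V² + V = V + 15*V²)
11*22 + y(-3) = 11*22 - 3*(1 + 15*(-3)) = 242 - 3*(1 - 45) = 242 - 3*(-44) = 242 + 132 = 374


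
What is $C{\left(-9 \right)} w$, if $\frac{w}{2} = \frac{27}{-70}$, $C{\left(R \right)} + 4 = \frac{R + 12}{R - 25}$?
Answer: $\frac{3753}{1190} \approx 3.1538$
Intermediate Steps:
$C{\left(R \right)} = -4 + \frac{12 + R}{-25 + R}$ ($C{\left(R \right)} = -4 + \frac{R + 12}{R - 25} = -4 + \frac{12 + R}{-25 + R}$)
$w = - \frac{27}{35}$ ($w = 2 \frac{27}{-70} = 2 \cdot 27 \left(- \frac{1}{70}\right) = 2 \left(- \frac{27}{70}\right) = - \frac{27}{35} \approx -0.77143$)
$C{\left(-9 \right)} w = \frac{112 - -27}{-25 - 9} \left(- \frac{27}{35}\right) = \frac{112 + 27}{-34} \left(- \frac{27}{35}\right) = \left(- \frac{1}{34}\right) 139 \left(- \frac{27}{35}\right) = \left(- \frac{139}{34}\right) \left(- \frac{27}{35}\right) = \frac{3753}{1190}$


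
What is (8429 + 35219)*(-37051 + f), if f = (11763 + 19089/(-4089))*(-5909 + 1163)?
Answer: -3322170297964672/1363 ≈ -2.4374e+12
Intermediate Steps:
f = -76062272076/1363 (f = (11763 + 19089*(-1/4089))*(-4746) = (11763 - 6363/1363)*(-4746) = (16026606/1363)*(-4746) = -76062272076/1363 ≈ -5.5805e+7)
(8429 + 35219)*(-37051 + f) = (8429 + 35219)*(-37051 - 76062272076/1363) = 43648*(-76112772589/1363) = -3322170297964672/1363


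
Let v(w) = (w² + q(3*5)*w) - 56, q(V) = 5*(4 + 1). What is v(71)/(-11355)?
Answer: -1352/2271 ≈ -0.59533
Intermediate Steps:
q(V) = 25 (q(V) = 5*5 = 25)
v(w) = -56 + w² + 25*w (v(w) = (w² + 25*w) - 56 = -56 + w² + 25*w)
v(71)/(-11355) = (-56 + 71² + 25*71)/(-11355) = (-56 + 5041 + 1775)*(-1/11355) = 6760*(-1/11355) = -1352/2271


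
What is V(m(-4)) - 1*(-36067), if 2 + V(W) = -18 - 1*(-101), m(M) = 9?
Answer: 36148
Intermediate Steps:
V(W) = 81 (V(W) = -2 + (-18 - 1*(-101)) = -2 + (-18 + 101) = -2 + 83 = 81)
V(m(-4)) - 1*(-36067) = 81 - 1*(-36067) = 81 + 36067 = 36148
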